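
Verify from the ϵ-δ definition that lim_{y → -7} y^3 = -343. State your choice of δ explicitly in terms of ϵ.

Suppose ϵ > 0. We seek δ > 0 with 0 < |y + 7| < δ ⇒ |y^3 + 343| < ϵ.
Factor: y^3 + 343 = (y + 7)(y^2 - 7y + 49), so |y^3 + 343| = |y + 7|·|y^2 - 7y + 49|.
Restrict δ ≤ 1. Then |y + 7| < 1 gives |y| < 8, so by the triangle inequality |y^2 - 7y + 49| ≤ 8^2 + 7·8 + 49 = 169.
Hence |y^3 + 343| ≤ 169|y + 7|, which is < ϵ once |y + 7| < ϵ/169.
Take δ = min(1, ϵ/169). If 0 < |y + 7| < δ then both bounds hold and |y^3 + 343| ≤ 169|y + 7| < 169·(ϵ/169) = ϵ.

δ = min(1, ϵ/169)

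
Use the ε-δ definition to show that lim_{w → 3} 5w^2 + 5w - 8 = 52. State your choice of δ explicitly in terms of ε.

Let ε > 0. We want δ > 0 such that 0 < |w − 3| < δ implies |(5w^2 + 5w - 8) − 52| < ε.
(5w^2 + 5w - 8) − 52 = 5w^2 + 5w - 60 = (w − 3)(5w + 20).
So |(5w^2 + 5w - 8) − 52| = |w − 3|·|5w + 20|.
Assume first that |w − 3| < 1, so |w| < 4. Then |5w + 20| ≤ 5·4 + 20 = 40.
Hence |(5w^2 + 5w - 8) − 52| ≤ 40|w − 3| < ε provided |w − 3| < ε/40.
Choosing δ = min(1, ε/40) ensures both conditions, hence |(5w^2 + 5w - 8) − 52| < ε.

δ = min(1, ε/40)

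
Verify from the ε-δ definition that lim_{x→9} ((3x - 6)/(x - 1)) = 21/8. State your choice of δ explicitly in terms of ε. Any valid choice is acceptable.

Fix ε > 0. We want δ > 0 with 0 < |x − 9| < δ ⇒ |(3x - 6)/(x - 1) − (21/8)| < ε.
Combining over a common denominator, (3x - 6)/(x - 1) − (21/8) = [(3x - 6)·8 − 21·(x - 1)] / [8·(x - 1)] = 3(x − 9) / (8(x - 1)).
So |(3x - 6)/(x - 1) − (21/8)| = 3|x − 9| / (8·|x − 1|).
Require δ ≤ 4, so |x − 1| ≥ |8| − |x − 9| > 8 − 4 = 4.
Hence |(3x - 6)/(x - 1) − (21/8)| < 3|x − 9|/(8·4) = (3/32)|x − 9|, which is < ε once |x − 9| < (32/3)ε.
Take δ = min(4, (32/3)ε). Then 0 < |x − 9| < δ forces both bounds, so |(3x - 6)/(x - 1) − (21/8)| < ε.

δ = min(4, (32/3)ε)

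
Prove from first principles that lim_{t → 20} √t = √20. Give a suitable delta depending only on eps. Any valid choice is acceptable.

delta = min(20, √20·eps)

Let eps > 0. We want delta > 0 such that 0 < |t − 20| < delta implies |√t − √20| < eps.
Rationalise: √t − √20 = (t − 20)/(√t + √20), so |√t − √20| = |t − 20|/(√t + √20).
Restrict delta ≤ 20 so that |t − 20| < 20 forces t > 0, and then √t + √20 > √20.
Hence |√t − √20| < |t − 20|/√20, which is < eps once |t − 20| < √20·eps.
Take delta = min(20, √20·eps). If 0 < |t − 20| < delta then t > 0 and |√t − √20| < |t − 20|/√20 < eps.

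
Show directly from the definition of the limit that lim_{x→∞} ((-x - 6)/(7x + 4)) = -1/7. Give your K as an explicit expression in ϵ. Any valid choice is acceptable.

Let ϵ > 0. We seek K > 0 such that x > K implies |(-x - 6)/(7x + 4) + 1/7| < ϵ.
(-x - 6)/(7x + 4) + 1/7 = (7(-x - 6) − (-1)(7x + 4)) / (7(7x + 4)) = -38/(7(7x + 4)).
For x > 0 we have 7x + 4 > 7x, so |(-x - 6)/(7x + 4) + 1/7| = 38/(7(7x + 4)) < 38/(7·7x) = (38/49)/x.
Thus |(-x - 6)/(7x + 4) + 1/7| < ϵ whenever x > (38/49)/ϵ.
Take K = (38/49)/ϵ. If x > K then |(-x - 6)/(7x + 4) + 1/7| < (38/49)/x < ϵ.

K = (38/49)/ϵ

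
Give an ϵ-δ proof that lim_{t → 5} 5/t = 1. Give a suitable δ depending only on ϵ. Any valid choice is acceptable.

Suppose ϵ > 0. We seek δ > 0 such that 0 < |t − 5| < δ implies |5/t − 1| < ϵ.
|5/t − 1| = 5·|5 − t|/(5·|t|) = 5|t − 5|/(5|t|).
Require δ ≤ 5/2 so that |t| > 5 − 5/2 = 5/2, hence 5|t| > 25/2.
Then |5/t − 1| < 5|t − 5|/(25/2), which is < ϵ when |t − 5| < (5/2)ϵ.
Take δ = min(5/2, (5/2)ϵ). Then 0 < |t − 5| < δ gives both |t − 5| < 5/2 and |t − 5| < (5/2)ϵ, so |5/t − 1| < ϵ.

δ = min(5/2, (5/2)ϵ)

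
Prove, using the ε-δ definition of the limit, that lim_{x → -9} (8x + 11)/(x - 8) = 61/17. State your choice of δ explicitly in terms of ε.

Let ε > 0. We want δ > 0 with 0 < |x + 9| < δ ⇒ |(8x + 11)/(x - 8) − (61/17)| < ε.
Combining over a common denominator, (8x + 11)/(x - 8) − (61/17) = [(8x + 11)·(-17) − (-61)·(x - 8)] / [(-17)·(x - 8)] = -75(x + 9) / ((-17)(x - 8)).
So |(8x + 11)/(x - 8) − (61/17)| = 75|x + 9| / (17·|x − 8|).
Restrict δ ≤ 17/2. Then |x + 9| < 17/2 gives |x − 8| = |(x + 9) + (-17)| ≥ 17 − 17/2 = 17/2.
Hence |(8x + 11)/(x - 8) − (61/17)| < 75|x + 9|/(17·(17/2)) = (150/289)|x + 9|, which is < ε once |x + 9| < (289/150)ε.
Take δ = min(17/2, (289/150)ε). Then 0 < |x + 9| < δ forces both bounds, so |(8x + 11)/(x - 8) − (61/17)| < ε.

δ = min(17/2, (289/150)ε)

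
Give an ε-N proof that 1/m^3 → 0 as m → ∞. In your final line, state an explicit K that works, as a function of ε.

K = (1/ε)^{1/3}

Let ε > 0 be given. For m ≥ 1, |1/m^3 − 0| = 1/m^3.
1/m^3 < ε ⇔ m^3 > 1/ε ⇔ m > (1/ε)^{1/3}.
Take K = (1/ε)^{1/3}. Then m > K implies 1/m^3 < ε.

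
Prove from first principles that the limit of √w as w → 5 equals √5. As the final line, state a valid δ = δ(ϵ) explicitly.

δ = min(5, √5·ϵ)

Let ϵ > 0 be given. We want δ > 0 such that 0 < |w − 5| < δ implies |√w − √5| < ϵ.
Multiplying by the conjugate, |√w − √5| = |w − 5|/(√w + √5).
Restrict δ ≤ 5 so that |w − 5| < 5 forces w > 0, and then √w + √5 > √5.
Hence |√w − √5| < |w − 5|/√5, which is < ϵ once |w − 5| < √5·ϵ.
Take δ = min(5, √5·ϵ). If 0 < |w − 5| < δ then w > 0 and |√w − √5| < |w − 5|/√5 < ϵ.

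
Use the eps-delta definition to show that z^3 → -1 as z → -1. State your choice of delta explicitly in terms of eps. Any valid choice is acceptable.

Suppose eps > 0. We seek delta > 0 with 0 < |z + 1| < delta ⇒ |z^3 + 1| < eps.
Factor: z^3 + 1 = (z + 1)(z^2 - z + 1), so |z^3 + 1| = |z + 1|·|z^2 - z + 1|.
Restrict delta ≤ 1. Then |z + 1| < 1 gives |z| < 2, so by the triangle inequality |z^2 - z + 1| ≤ 2^2 + 2 + 1 = 7.
Hence |z^3 + 1| ≤ 7|z + 1|, which is < eps once |z + 1| < eps/7.
Take delta = min(1, eps/7). If 0 < |z + 1| < delta then both bounds hold and |z^3 + 1| ≤ 7|z + 1| < 7·(eps/7) = eps.

delta = min(1, eps/7)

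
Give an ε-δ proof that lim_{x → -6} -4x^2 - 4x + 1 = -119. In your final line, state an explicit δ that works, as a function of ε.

Let ε > 0. We want δ > 0 such that 0 < |x + 6| < δ implies |(-4x^2 - 4x + 1) + 119| < ε.
(-4x^2 - 4x + 1) + 119 = -4x^2 - 4x + 120 = (x + 6)(-4x + 20).
So |(-4x^2 - 4x + 1) + 119| = |x + 6|·|-4x + 20|.
Require δ ≤ 1. Then |x + 6| < 1 gives |x| < 7, and by the triangle inequality |-4x + 20| ≤ 4·7 + 20 = 48.
Hence |(-4x^2 - 4x + 1) + 119| ≤ 48|x + 6| < ε provided |x + 6| < ε/48.
Choosing δ = min(1, ε/48) ensures both conditions, hence |(-4x^2 - 4x + 1) + 119| < ε.

δ = min(1, ε/48)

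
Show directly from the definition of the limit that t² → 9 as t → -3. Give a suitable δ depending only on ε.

Let ε > 0. We seek δ > 0 with 0 < |t + 3| < δ ⇒ |t² − 9| < ε.
Factor: t² − 9 = (t + 3)(t - 3), so |t² − 9| = |t + 3|·|t - 3|.
Restrict δ ≤ 2. Then |t + 3| < 2 gives |t| < 5, so by the triangle inequality |t - 3| ≤ 5 + 3 = 8.
Hence |t² − 9| ≤ 8|t + 3|, which is < ε once |t + 3| < ε/8.
Take δ = min(2, ε/8). If 0 < |t + 3| < δ then both bounds hold and |t² − 9| ≤ 8|t + 3| < 8·(ε/8) = ε.

δ = min(2, ε/8)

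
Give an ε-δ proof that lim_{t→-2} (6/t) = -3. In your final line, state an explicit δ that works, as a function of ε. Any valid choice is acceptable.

Fix ε > 0. We seek δ > 0 such that 0 < |t + 2| < δ implies |6/t + 3| < ε.
|6/t + 3| = 6·|-2 − t|/(2·|t|) = 6|t + 2|/(2|t|).
Restrict δ ≤ 1. Then |t + 2| < 1 gives |t| > 1, so 2|t| > 2.
Then |6/t + 3| < 6|t + 2|/2, which is < ε when |t + 2| < (1/3)ε.
Take δ = min(1, (1/3)ε). Then 0 < |t + 2| < δ gives both |t + 2| < 1 and |t + 2| < (1/3)ε, so |6/t + 3| < ε.

δ = min(1, (1/3)ε)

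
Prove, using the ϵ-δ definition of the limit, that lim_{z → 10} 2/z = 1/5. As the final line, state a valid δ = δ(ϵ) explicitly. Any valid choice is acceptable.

δ = min(5, 25ϵ)

Fix ϵ > 0. We seek δ > 0 such that 0 < |z − 10| < δ implies |2/z − (1/5)| < ϵ.
|2/z − (1/5)| = 2·|10 − z|/(10·|z|) = 2|z − 10|/(10|z|).
Restrict δ ≤ 5. Then |z − 10| < 5 gives |z| > 5, so 10|z| > 50.
Then |2/z − (1/5)| < 2|z − 10|/50, which is < ϵ when |z − 10| < 25ϵ.
Take δ = min(5, 25ϵ). Then 0 < |z − 10| < δ gives both |z − 10| < 5 and |z − 10| < 25ϵ, so |2/z − (1/5)| < ϵ.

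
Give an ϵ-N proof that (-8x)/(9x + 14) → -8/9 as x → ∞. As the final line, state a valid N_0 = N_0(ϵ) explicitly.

Suppose ϵ > 0. We seek N_0 > 0 such that x > N_0 implies |(-8x)/(9x + 14) + 8/9| < ϵ.
(-8x)/(9x + 14) + 8/9 = (9(-8x) − (-8)(9x + 14)) / (9(9x + 14)) = 112/(9(9x + 14)).
For x > 0 we have 9x + 14 > 9x, so |(-8x)/(9x + 14) + 8/9| = 112/(9(9x + 14)) < 112/(9·9x) = (112/81)/x.
Thus |(-8x)/(9x + 14) + 8/9| < ϵ whenever x > (112/81)/ϵ.
Take N_0 = (112/81)/ϵ. If x > N_0 then |(-8x)/(9x + 14) + 8/9| < (112/81)/x < ϵ.

N_0 = (112/81)/ϵ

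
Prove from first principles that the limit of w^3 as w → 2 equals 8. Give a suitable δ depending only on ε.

Fix ε > 0. We seek δ > 0 with 0 < |w − 2| < δ ⇒ |w^3 − 8| < ε.
Factor: w^3 − 8 = (w − 2)(w^2 + 2w + 4), so |w^3 − 8| = |w − 2|·|w^2 + 2w + 4|.
Restrict δ ≤ 1. Then |w − 2| < 1 gives |w| < 3, so by the triangle inequality |w^2 + 2w + 4| ≤ 3^2 + 2·3 + 4 = 19.
Hence |w^3 − 8| ≤ 19|w − 2|, which is < ε once |w − 2| < ε/19.
Take δ = min(1, ε/19). If 0 < |w − 2| < δ then both bounds hold and |w^3 − 8| ≤ 19|w − 2| < 19·(ε/19) = ε.

δ = min(1, ε/19)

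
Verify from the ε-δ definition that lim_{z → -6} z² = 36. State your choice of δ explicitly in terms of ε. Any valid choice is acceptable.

δ = min(1, ε/13)

Let ε > 0 be given. We seek δ > 0 with 0 < |z + 6| < δ ⇒ |z² − 36| < ε.
Factor: z² − 36 = (z + 6)(z - 6), so |z² − 36| = |z + 6|·|z - 6|.
Restrict δ ≤ 1. Then |z + 6| < 1 gives |z| < 7, so by the triangle inequality |z - 6| ≤ 7 + 6 = 13.
Hence |z² − 36| ≤ 13|z + 6|, which is < ε once |z + 6| < ε/13.
Take δ = min(1, ε/13). If 0 < |z + 6| < δ then both bounds hold and |z² − 36| ≤ 13|z + 6| < 13·(ε/13) = ε.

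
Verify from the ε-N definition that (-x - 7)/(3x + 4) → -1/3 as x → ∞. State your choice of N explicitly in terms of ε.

Let ε > 0. We seek N > 0 such that x > N implies |(-x - 7)/(3x + 4) + 1/3| < ε.
(-x - 7)/(3x + 4) + 1/3 = (3(-x - 7) − (-1)(3x + 4)) / (3(3x + 4)) = -17/(3(3x + 4)).
For x > 0 we have 3x + 4 > 3x, so |(-x - 7)/(3x + 4) + 1/3| = 17/(3(3x + 4)) < 17/(3·3x) = (17/9)/x.
Thus |(-x - 7)/(3x + 4) + 1/3| < ε whenever x > (17/9)/ε.
Take N = (17/9)/ε. If x > N then |(-x - 7)/(3x + 4) + 1/3| < (17/9)/x < ε.

N = (17/9)/ε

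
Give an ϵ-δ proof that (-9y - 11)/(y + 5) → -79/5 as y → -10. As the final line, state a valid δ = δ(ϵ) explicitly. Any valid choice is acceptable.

Suppose ϵ > 0. We want δ > 0 with 0 < |y + 10| < δ ⇒ |(-9y - 11)/(y + 5) + 79/5| < ϵ.
Combining over a common denominator, (-9y - 11)/(y + 5) + 79/5 = [(-9y - 11)·(-5) − 79·(y + 5)] / [(-5)·(y + 5)] = -34(y + 10) / ((-5)(y + 5)).
So |(-9y - 11)/(y + 5) + 79/5| = 34|y + 10| / (5·|y + 5|).
Require δ ≤ 5/2, so |y + 5| ≥ |-5| − |y + 10| > 5 − 5/2 = 5/2.
Hence |(-9y - 11)/(y + 5) + 79/5| < 34|y + 10|/(5·(5/2)) = (68/25)|y + 10|, which is < ϵ once |y + 10| < (25/68)ϵ.
Take δ = min(5/2, (25/68)ϵ). Then 0 < |y + 10| < δ forces both bounds, so |(-9y - 11)/(y + 5) + 79/5| < ϵ.

δ = min(5/2, (25/68)ϵ)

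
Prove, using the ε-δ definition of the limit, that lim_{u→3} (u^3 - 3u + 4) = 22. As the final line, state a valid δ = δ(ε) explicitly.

Let ε > 0. We want δ > 0 such that 0 < |u − 3| < δ implies |(u^3 - 3u + 4) − 22| < ε.
(u^3 - 3u + 4) − 22 = u^3 - 3u - 18 = (u − 3)(u^2 + 3u + 6).
So |(u^3 - 3u + 4) − 22| = |u − 3|·|u^2 + 3u + 6|.
Assume first that |u − 3| < 1, so |u| < 4. Then |u^2 + 3u + 6| ≤ 4^2 + 3·4 + 6 = 34.
Hence |(u^3 - 3u + 4) − 22| ≤ 34|u − 3| < ε provided |u − 3| < ε/34.
Take δ = min(1, ε/34). Then 0 < |u − 3| < δ gives both |u − 3| < 1 and |u − 3| < ε/34, so |(u^3 - 3u + 4) − 22| < ε.

δ = min(1, ε/34)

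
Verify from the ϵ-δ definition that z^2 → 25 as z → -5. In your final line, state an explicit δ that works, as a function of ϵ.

δ = min(1, ϵ/11)

Suppose ϵ > 0. We seek δ > 0 with 0 < |z + 5| < δ ⇒ |z^2 − 25| < ϵ.
Factor: z^2 − 25 = (z + 5)(z - 5), so |z^2 − 25| = |z + 5|·|z - 5|.
Restrict δ ≤ 1. Then |z + 5| < 1 gives |z| < 6, so by the triangle inequality |z - 5| ≤ 6 + 5 = 11.
Hence |z^2 − 25| ≤ 11|z + 5|, which is < ϵ once |z + 5| < ϵ/11.
Take δ = min(1, ϵ/11). If 0 < |z + 5| < δ then both bounds hold and |z^2 − 25| ≤ 11|z + 5| < 11·(ϵ/11) = ϵ.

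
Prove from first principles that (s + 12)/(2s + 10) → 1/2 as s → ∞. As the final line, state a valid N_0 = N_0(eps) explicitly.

N_0 = (7/2)/eps

Fix eps > 0. We seek N_0 > 0 such that s > N_0 implies |(s + 12)/(2s + 10) − (1/2)| < eps.
(s + 12)/(2s + 10) − (1/2) = (2(s + 12) − (2s + 10)) / (2(2s + 10)) = 14/(2(2s + 10)).
For s > 0 we have 2s + 10 > 2s, so |(s + 12)/(2s + 10) − (1/2)| = 14/(2(2s + 10)) < 14/(2·2s) = (7/2)/s.
Thus |(s + 12)/(2s + 10) − (1/2)| < eps whenever s > (7/2)/eps.
Take N_0 = (7/2)/eps. If s > N_0 then |(s + 12)/(2s + 10) − (1/2)| < (7/2)/s < eps.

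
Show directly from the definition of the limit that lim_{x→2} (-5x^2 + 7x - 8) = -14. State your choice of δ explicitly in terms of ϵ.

δ = min(1, ϵ/18)

Let ϵ > 0 be given. We want δ > 0 such that 0 < |x − 2| < δ implies |(-5x^2 + 7x - 8) + 14| < ϵ.
(-5x^2 + 7x - 8) + 14 = -5x^2 + 7x + 6 = (x − 2)(-5x - 3).
So |(-5x^2 + 7x - 8) + 14| = |x − 2|·|-5x - 3|.
Require δ ≤ 1. Then |x − 2| < 1 gives |x| < 3, and by the triangle inequality |-5x - 3| ≤ 5·3 + 3 = 18.
Hence |(-5x^2 + 7x - 8) + 14| ≤ 18|x − 2| < ϵ provided |x − 2| < ϵ/18.
Take δ = min(1, ϵ/18). Then 0 < |x − 2| < δ gives both |x − 2| < 1 and |x − 2| < ϵ/18, so |(-5x^2 + 7x - 8) + 14| < ϵ.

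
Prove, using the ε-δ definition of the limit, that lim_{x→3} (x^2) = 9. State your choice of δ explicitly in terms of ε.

δ = min(1, ε/7)

Fix ε > 0. We seek δ > 0 with 0 < |x − 3| < δ ⇒ |x^2 − 9| < ε.
Factor: x^2 − 9 = (x − 3)(x + 3), so |x^2 − 9| = |x − 3|·|x + 3|.
Impose δ ≤ 1 so that |x| < 4; then |x + 3| ≤ 7.
Hence |x^2 − 9| ≤ 7|x − 3|, which is < ε once |x − 3| < ε/7.
Take δ = min(1, ε/7). If 0 < |x − 3| < δ then both bounds hold and |x^2 − 9| ≤ 7|x − 3| < 7·(ε/7) = ε.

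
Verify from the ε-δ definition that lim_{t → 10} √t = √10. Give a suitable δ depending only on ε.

Let ε > 0. We want δ > 0 such that 0 < |t − 10| < δ implies |√t − √10| < ε.
Rationalise: √t − √10 = (t − 10)/(√t + √10), so |√t − √10| = |t − 10|/(√t + √10).
Restrict δ ≤ 10 so that |t − 10| < 10 forces t > 0, and then √t + √10 > √10.
Hence |√t − √10| < |t − 10|/√10, which is < ε once |t − 10| < √10·ε.
Take δ = min(10, √10·ε). If 0 < |t − 10| < δ then t > 0 and |√t − √10| < |t − 10|/√10 < ε.

δ = min(10, √10·ε)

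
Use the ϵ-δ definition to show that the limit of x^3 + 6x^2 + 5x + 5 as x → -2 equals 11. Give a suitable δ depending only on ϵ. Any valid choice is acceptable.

Suppose ϵ > 0. We want δ > 0 such that 0 < |x + 2| < δ implies |(x^3 + 6x^2 + 5x + 5) − 11| < ϵ.
(x^3 + 6x^2 + 5x + 5) − 11 = x^3 + 6x^2 + 5x - 6 = (x + 2)(x^2 + 4x - 3).
So |(x^3 + 6x^2 + 5x + 5) − 11| = |x + 2|·|x^2 + 4x - 3|.
Require δ ≤ 2. Then |x + 2| < 2 gives |x| < 4, and by the triangle inequality |x^2 + 4x - 3| ≤ 4^2 + 4·4 + 3 = 35.
Hence |(x^3 + 6x^2 + 5x + 5) − 11| ≤ 35|x + 2| < ϵ provided |x + 2| < ϵ/35.
Choosing δ = min(2, ϵ/35) ensures both conditions, hence |(x^3 + 6x^2 + 5x + 5) − 11| < ϵ.

δ = min(2, ϵ/35)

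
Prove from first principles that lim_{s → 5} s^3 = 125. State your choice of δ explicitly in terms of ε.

Let ε > 0 be given. We seek δ > 0 with 0 < |s − 5| < δ ⇒ |s^3 − 125| < ε.
Factor: s^3 − 125 = (s − 5)(s^2 + 5s + 25), so |s^3 − 125| = |s − 5|·|s^2 + 5s + 25|.
Restrict δ ≤ 1. Then |s − 5| < 1 gives |s| < 6, so by the triangle inequality |s^2 + 5s + 25| ≤ 6^2 + 5·6 + 25 = 91.
Hence |s^3 − 125| ≤ 91|s − 5|, which is < ε once |s − 5| < ε/91.
Take δ = min(1, ε/91). If 0 < |s − 5| < δ then both bounds hold and |s^3 − 125| ≤ 91|s − 5| < 91·(ε/91) = ε.

δ = min(1, ε/91)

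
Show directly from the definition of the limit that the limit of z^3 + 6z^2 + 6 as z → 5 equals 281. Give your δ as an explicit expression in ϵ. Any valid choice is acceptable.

δ = min(1, ϵ/157)

Fix ϵ > 0. We want δ > 0 such that 0 < |z − 5| < δ implies |(z^3 + 6z^2 + 6) − 281| < ϵ.
(z^3 + 6z^2 + 6) − 281 = z^3 + 6z^2 - 275 = (z − 5)(z^2 + 11z + 55).
So |(z^3 + 6z^2 + 6) − 281| = |z − 5|·|z^2 + 11z + 55|.
Require δ ≤ 1. Then |z − 5| < 1 gives |z| < 6, and by the triangle inequality |z^2 + 11z + 55| ≤ 6^2 + 11·6 + 55 = 157.
Hence |(z^3 + 6z^2 + 6) − 281| ≤ 157|z − 5| < ϵ provided |z − 5| < ϵ/157.
Take δ = min(1, ϵ/157). Then 0 < |z − 5| < δ gives both |z − 5| < 1 and |z − 5| < ϵ/157, so |(z^3 + 6z^2 + 6) − 281| < ϵ.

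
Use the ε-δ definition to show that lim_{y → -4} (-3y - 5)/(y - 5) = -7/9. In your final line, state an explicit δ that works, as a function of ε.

Let ε > 0 be given. We want δ > 0 with 0 < |y + 4| < δ ⇒ |(-3y - 5)/(y - 5) + 7/9| < ε.
Combining over a common denominator, (-3y - 5)/(y - 5) + 7/9 = [(-3y - 5)·(-9) − 7·(y - 5)] / [(-9)·(y - 5)] = 20(y + 4) / ((-9)(y - 5)).
So |(-3y - 5)/(y - 5) + 7/9| = 20|y + 4| / (9·|y − 5|).
Restrict δ ≤ 9/2. Then |y + 4| < 9/2 gives |y − 5| = |(y + 4) + (-9)| ≥ 9 − 9/2 = 9/2.
Hence |(-3y - 5)/(y - 5) + 7/9| < 20|y + 4|/(9·(9/2)) = (40/81)|y + 4|, which is < ε once |y + 4| < (81/40)ε.
Take δ = min(9/2, (81/40)ε). Then 0 < |y + 4| < δ forces both bounds, so |(-3y - 5)/(y - 5) + 7/9| < ε.

δ = min(9/2, (81/40)ε)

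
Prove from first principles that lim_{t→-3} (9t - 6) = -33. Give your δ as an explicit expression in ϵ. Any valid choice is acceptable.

Fix ϵ > 0. We need δ > 0 so that 0 < |t + 3| < δ implies |(9t - 6) + 33| < ϵ.
|(9t - 6) + 33| = |9t + 27| = 9|t + 3|.
Thus it suffices that |t + 3| < ϵ/9.
Take δ = ϵ/9. If 0 < |t + 3| < δ then |(9t - 6) + 33| = 9|t + 3| < 9·(ϵ/9) = ϵ.

δ = ϵ/9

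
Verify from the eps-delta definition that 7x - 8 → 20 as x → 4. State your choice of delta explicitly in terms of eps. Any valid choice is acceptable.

Fix eps > 0. We need delta > 0 so that 0 < |x − 4| < delta implies |(7x - 8) − 20| < eps.
Since (7x - 8) − 20 = 7(x − 4), we have |(7x - 8) − 20| = 7|x − 4|.
So 7|x − 4| < eps exactly when |x − 4| < eps/7.
Choosing delta = eps/7 gives |(7x - 8) − 20| = 7|x − 4| < eps whenever |x − 4| < delta.

delta = eps/7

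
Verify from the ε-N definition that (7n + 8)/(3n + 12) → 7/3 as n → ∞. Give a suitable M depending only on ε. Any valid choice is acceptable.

M = (20/3)/ε

Let ε > 0. For n ≥ 1, |(7n + 8)/(3n + 12) − (7/3)| = |-60|/(3(3n + 12)) = 60/(3(3n + 12)).
Since 3n + 12 ≥ 3n for n ≥ 1, this is ≤ 60/(3·3n) = (20/3)/n.
So |(7n + 8)/(3n + 12) − (7/3)| < ε whenever n > (20/3)/ε.
Take M = (20/3)/ε. If n > M then |(7n + 8)/(3n + 12) − (7/3)| ≤ (20/3)/n < ε.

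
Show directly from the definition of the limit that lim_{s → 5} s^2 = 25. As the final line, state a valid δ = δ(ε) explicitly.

Fix ε > 0. We seek δ > 0 with 0 < |s − 5| < δ ⇒ |s^2 − 25| < ε.
Factor: s^2 − 25 = (s − 5)(s + 5), so |s^2 − 25| = |s − 5|·|s + 5|.
Restrict δ ≤ 1. Then |s − 5| < 1 gives |s| < 6, so by the triangle inequality |s + 5| ≤ 6 + 5 = 11.
Hence |s^2 − 25| ≤ 11|s − 5|, which is < ε once |s − 5| < ε/11.
Take δ = min(1, ε/11). If 0 < |s − 5| < δ then both bounds hold and |s^2 − 25| ≤ 11|s − 5| < 11·(ε/11) = ε.

δ = min(1, ε/11)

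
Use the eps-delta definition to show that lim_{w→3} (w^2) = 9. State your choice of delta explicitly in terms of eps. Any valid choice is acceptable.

delta = min(1, eps/7)

Fix eps > 0. We seek delta > 0 with 0 < |w − 3| < delta ⇒ |w^2 − 9| < eps.
Factor: w^2 − 9 = (w − 3)(w + 3), so |w^2 − 9| = |w − 3|·|w + 3|.
Impose delta ≤ 1 so that |w| < 4; then |w + 3| ≤ 7.
Hence |w^2 − 9| ≤ 7|w − 3|, which is < eps once |w − 3| < eps/7.
Take delta = min(1, eps/7). If 0 < |w − 3| < delta then both bounds hold and |w^2 − 9| ≤ 7|w − 3| < 7·(eps/7) = eps.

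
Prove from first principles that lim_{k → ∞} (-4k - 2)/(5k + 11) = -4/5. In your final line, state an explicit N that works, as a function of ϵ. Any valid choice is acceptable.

Suppose ϵ > 0. For k ≥ 1, |(-4k - 2)/(5k + 11) + 4/5| = |34|/(5(5k + 11)) = 34/(5(5k + 11)).
Since 5k + 11 ≥ 5k for k ≥ 1, this is ≤ 34/(5·5k) = (34/25)/k.
So |(-4k - 2)/(5k + 11) + 4/5| < ϵ whenever k > (34/25)/ϵ.
Take N = (34/25)/ϵ. If k > N then |(-4k - 2)/(5k + 11) + 4/5| ≤ (34/25)/k < ϵ.

N = (34/25)/ϵ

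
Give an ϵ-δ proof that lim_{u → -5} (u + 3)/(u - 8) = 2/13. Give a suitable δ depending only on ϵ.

Let ϵ > 0. We want δ > 0 with 0 < |u + 5| < δ ⇒ |(u + 3)/(u - 8) − (2/13)| < ϵ.
Combining over a common denominator, (u + 3)/(u - 8) − (2/13) = [(u + 3)·(-13) − (-2)·(u - 8)] / [(-13)·(u - 8)] = -11(u + 5) / ((-13)(u - 8)).
So |(u + 3)/(u - 8) − (2/13)| = 11|u + 5| / (13·|u − 8|).
Require δ ≤ 13/2, so |u − 8| ≥ |-13| − |u + 5| > 13 − 13/2 = 13/2.
Hence |(u + 3)/(u - 8) − (2/13)| < 11|u + 5|/(13·(13/2)) = (22/169)|u + 5|, which is < ϵ once |u + 5| < (169/22)ϵ.
Take δ = min(13/2, (169/22)ϵ). Then 0 < |u + 5| < δ forces both bounds, so |(u + 3)/(u - 8) − (2/13)| < ϵ.

δ = min(13/2, (169/22)ϵ)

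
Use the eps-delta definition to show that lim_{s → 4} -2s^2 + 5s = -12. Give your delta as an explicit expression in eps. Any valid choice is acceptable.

Suppose eps > 0. We want delta > 0 such that 0 < |s − 4| < delta implies |(-2s^2 + 5s) + 12| < eps.
(-2s^2 + 5s) + 12 = -2s^2 + 5s + 12 = (s − 4)(-2s - 3).
So |(-2s^2 + 5s) + 12| = |s − 4|·|-2s - 3|.
Assume first that |s − 4| < 1, so |s| < 5. Then |-2s - 3| ≤ 2·5 + 3 = 13.
Hence |(-2s^2 + 5s) + 12| ≤ 13|s − 4| < eps provided |s − 4| < eps/13.
Choosing delta = min(1, eps/13) ensures both conditions, hence |(-2s^2 + 5s) + 12| < eps.

delta = min(1, eps/13)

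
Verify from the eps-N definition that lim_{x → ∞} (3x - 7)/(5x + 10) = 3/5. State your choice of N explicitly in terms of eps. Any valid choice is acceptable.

N = (13/5)/eps

Let eps > 0 be given. We seek N > 0 such that x > N implies |(3x - 7)/(5x + 10) − (3/5)| < eps.
(3x - 7)/(5x + 10) − (3/5) = (5(3x - 7) − 3(5x + 10)) / (5(5x + 10)) = -65/(5(5x + 10)).
For x > 0 we have 5x + 10 > 5x, so |(3x - 7)/(5x + 10) − (3/5)| = 65/(5(5x + 10)) < 65/(5·5x) = (13/5)/x.
Thus |(3x - 7)/(5x + 10) − (3/5)| < eps whenever x > (13/5)/eps.
Take N = (13/5)/eps. If x > N then |(3x - 7)/(5x + 10) − (3/5)| < (13/5)/x < eps.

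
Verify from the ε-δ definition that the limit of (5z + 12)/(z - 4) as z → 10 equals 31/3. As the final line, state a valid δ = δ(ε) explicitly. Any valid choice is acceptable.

Let ε > 0 be given. We want δ > 0 with 0 < |z − 10| < δ ⇒ |(5z + 12)/(z - 4) − (31/3)| < ε.
Combining over a common denominator, (5z + 12)/(z - 4) − (31/3) = [(5z + 12)·6 − 62·(z - 4)] / [6·(z - 4)] = -32(z − 10) / (6(z - 4)).
So |(5z + 12)/(z - 4) − (31/3)| = 32|z − 10| / (6·|z − 4|).
Require δ ≤ 3, so |z − 4| ≥ |6| − |z − 10| > 6 − 3 = 3.
Hence |(5z + 12)/(z - 4) − (31/3)| < 32|z − 10|/(6·3) = (16/9)|z − 10|, which is < ε once |z − 10| < (9/16)ε.
Take δ = min(3, (9/16)ε). Then 0 < |z − 10| < δ forces both bounds, so |(5z + 12)/(z - 4) − (31/3)| < ε.

δ = min(3, (9/16)ε)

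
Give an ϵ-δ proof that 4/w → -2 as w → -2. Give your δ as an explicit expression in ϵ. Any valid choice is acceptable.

δ = min(1, (1/2)ϵ)

Let ϵ > 0 be given. We seek δ > 0 such that 0 < |w + 2| < δ implies |4/w + 2| < ϵ.
|4/w + 2| = 4·|-2 − w|/(2·|w|) = 4|w + 2|/(2|w|).
Require δ ≤ 1 so that |w| > 2 − 1 = 1, hence 2|w| > 2.
Then |4/w + 2| < 4|w + 2|/2, which is < ϵ when |w + 2| < (1/2)ϵ.
Take δ = min(1, (1/2)ϵ). Then 0 < |w + 2| < δ gives both |w + 2| < 1 and |w + 2| < (1/2)ϵ, so |4/w + 2| < ϵ.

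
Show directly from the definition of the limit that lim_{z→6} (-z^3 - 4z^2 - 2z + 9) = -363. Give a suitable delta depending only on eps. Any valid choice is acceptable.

Fix eps > 0. We want delta > 0 such that 0 < |z − 6| < delta implies |(-z^3 - 4z^2 - 2z + 9) + 363| < eps.
(-z^3 - 4z^2 - 2z + 9) + 363 = -z^3 - 4z^2 - 2z + 372 = (z − 6)(-z^2 - 10z - 62).
So |(-z^3 - 4z^2 - 2z + 9) + 363| = |z − 6|·|-z^2 - 10z - 62|.
Assume first that |z − 6| < 2, so |z| < 8. Then |-z^2 - 10z - 62| ≤ 8^2 + 10·8 + 62 = 206.
Hence |(-z^3 - 4z^2 - 2z + 9) + 363| ≤ 206|z − 6| < eps provided |z − 6| < eps/206.
Choosing delta = min(2, eps/206) ensures both conditions, hence |(-z^3 - 4z^2 - 2z + 9) + 363| < eps.

delta = min(2, eps/206)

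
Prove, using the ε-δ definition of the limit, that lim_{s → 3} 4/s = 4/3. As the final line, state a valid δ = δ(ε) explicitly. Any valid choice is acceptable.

δ = min(3/2, (9/8)ε)

Let ε > 0 be given. We seek δ > 0 such that 0 < |s − 3| < δ implies |4/s − (4/3)| < ε.
|4/s − (4/3)| = 4·|3 − s|/(3·|s|) = 4|s − 3|/(3|s|).
Restrict δ ≤ 3/2. Then |s − 3| < 3/2 gives |s| > 3/2, so 3|s| > 9/2.
Then |4/s − (4/3)| < 4|s − 3|/(9/2), which is < ε when |s − 3| < (9/8)ε.
Take δ = min(3/2, (9/8)ε). Then 0 < |s − 3| < δ gives both |s − 3| < 3/2 and |s − 3| < (9/8)ε, so |4/s − (4/3)| < ε.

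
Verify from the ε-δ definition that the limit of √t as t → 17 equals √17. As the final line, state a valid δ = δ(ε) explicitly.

Fix ε > 0. We want δ > 0 such that 0 < |t − 17| < δ implies |√t − √17| < ε.
Multiplying by the conjugate, |√t − √17| = |t − 17|/(√t + √17).
Restrict δ ≤ 17 so that |t − 17| < 17 forces t > 0, and then √t + √17 > √17.
Hence |√t − √17| < |t − 17|/√17, which is < ε once |t − 17| < √17·ε.
Take δ = min(17, √17·ε). If 0 < |t − 17| < δ then t > 0 and |√t − √17| < |t − 17|/√17 < ε.

δ = min(17, √17·ε)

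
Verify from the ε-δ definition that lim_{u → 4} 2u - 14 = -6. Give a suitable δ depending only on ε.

Fix ε > 0. We need δ > 0 so that 0 < |u − 4| < δ implies |(2u - 14) + 6| < ε.
|(2u - 14) + 6| = |2u - 8| = 2|u − 4|.
Thus it suffices that |u − 4| < ε/2.
Choosing δ = ε/2 gives |(2u - 14) + 6| = 2|u − 4| < ε whenever |u − 4| < δ.

δ = ε/2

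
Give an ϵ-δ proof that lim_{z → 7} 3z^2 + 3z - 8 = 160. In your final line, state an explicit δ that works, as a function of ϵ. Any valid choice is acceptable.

Let ϵ > 0 be given. We want δ > 0 such that 0 < |z − 7| < δ implies |(3z^2 + 3z - 8) − 160| < ϵ.
(3z^2 + 3z - 8) − 160 = 3z^2 + 3z - 168 = (z − 7)(3z + 24).
So |(3z^2 + 3z - 8) − 160| = |z − 7|·|3z + 24|.
Require δ ≤ 2. Then |z − 7| < 2 gives |z| < 9, and by the triangle inequality |3z + 24| ≤ 3·9 + 24 = 51.
Hence |(3z^2 + 3z - 8) − 160| ≤ 51|z − 7| < ϵ provided |z − 7| < ϵ/51.
Take δ = min(2, ϵ/51). Then 0 < |z − 7| < δ gives both |z − 7| < 2 and |z − 7| < ϵ/51, so |(3z^2 + 3z - 8) − 160| < ϵ.

δ = min(2, ϵ/51)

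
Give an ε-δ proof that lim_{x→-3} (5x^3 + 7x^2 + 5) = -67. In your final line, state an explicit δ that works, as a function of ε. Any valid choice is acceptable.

Fix ε > 0. We want δ > 0 such that 0 < |x + 3| < δ implies |(5x^3 + 7x^2 + 5) + 67| < ε.
(5x^3 + 7x^2 + 5) + 67 = 5x^3 + 7x^2 + 72 = (x + 3)(5x^2 - 8x + 24).
So |(5x^3 + 7x^2 + 5) + 67| = |x + 3|·|5x^2 - 8x + 24|.
Assume first that |x + 3| < 1, so |x| < 4. Then |5x^2 - 8x + 24| ≤ 5·4^2 + 8·4 + 24 = 136.
Hence |(5x^3 + 7x^2 + 5) + 67| ≤ 136|x + 3| < ε provided |x + 3| < ε/136.
Choosing δ = min(1, ε/136) ensures both conditions, hence |(5x^3 + 7x^2 + 5) + 67| < ε.

δ = min(1, ε/136)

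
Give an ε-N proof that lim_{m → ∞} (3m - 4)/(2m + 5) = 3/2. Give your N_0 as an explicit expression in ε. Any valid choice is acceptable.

Suppose ε > 0. For m ≥ 1, |(3m - 4)/(2m + 5) − (3/2)| = |-23|/(2(2m + 5)) = 23/(2(2m + 5)).
Since 2m + 5 ≥ 2m for m ≥ 1, this is ≤ 23/(2·2m) = (23/4)/m.
So |(3m - 4)/(2m + 5) − (3/2)| < ε whenever m > (23/4)/ε.
Take N_0 = (23/4)/ε. If m > N_0 then |(3m - 4)/(2m + 5) − (3/2)| ≤ (23/4)/m < ε.

N_0 = (23/4)/ε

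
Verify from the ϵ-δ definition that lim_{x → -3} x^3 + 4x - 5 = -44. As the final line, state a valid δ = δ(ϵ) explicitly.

δ = min(2, ϵ/53)

Suppose ϵ > 0. We want δ > 0 such that 0 < |x + 3| < δ implies |(x^3 + 4x - 5) + 44| < ϵ.
(x^3 + 4x - 5) + 44 = x^3 + 4x + 39 = (x + 3)(x^2 - 3x + 13).
So |(x^3 + 4x - 5) + 44| = |x + 3|·|x^2 - 3x + 13|.
Assume first that |x + 3| < 2, so |x| < 5. Then |x^2 - 3x + 13| ≤ 5^2 + 3·5 + 13 = 53.
Hence |(x^3 + 4x - 5) + 44| ≤ 53|x + 3| < ϵ provided |x + 3| < ϵ/53.
Choosing δ = min(2, ϵ/53) ensures both conditions, hence |(x^3 + 4x - 5) + 44| < ϵ.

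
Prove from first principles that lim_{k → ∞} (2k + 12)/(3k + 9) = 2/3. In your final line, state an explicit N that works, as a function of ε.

Let ε > 0. For k ≥ 1, |(2k + 12)/(3k + 9) − (2/3)| = |18|/(3(3k + 9)) = 18/(3(3k + 9)).
Since 3k + 9 ≥ 3k for k ≥ 1, this is ≤ 18/(3·3k) = 2/k.
So |(2k + 12)/(3k + 9) − (2/3)| < ε whenever k > 2/ε.
Take N = 2/ε. If k > N then |(2k + 12)/(3k + 9) − (2/3)| ≤ 2/k < ε.

N = 2/ε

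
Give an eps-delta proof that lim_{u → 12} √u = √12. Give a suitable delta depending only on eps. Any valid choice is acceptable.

delta = min(12, √12·eps)

Let eps > 0. We want delta > 0 such that 0 < |u − 12| < delta implies |√u − √12| < eps.
Rationalise: √u − √12 = (u − 12)/(√u + √12), so |√u − √12| = |u − 12|/(√u + √12).
Restrict delta ≤ 12 so that |u − 12| < 12 forces u > 0, and then √u + √12 > √12.
Hence |√u − √12| < |u − 12|/√12, which is < eps once |u − 12| < √12·eps.
Take delta = min(12, √12·eps). If 0 < |u − 12| < delta then u > 0 and |√u − √12| < |u − 12|/√12 < eps.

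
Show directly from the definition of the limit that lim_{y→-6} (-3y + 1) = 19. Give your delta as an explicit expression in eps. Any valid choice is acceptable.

delta = eps/3

Let eps > 0 be given. We need delta > 0 so that 0 < |y + 6| < delta implies |(-3y + 1) − 19| < eps.
Since (-3y + 1) − 19 = -3(y + 6), we have |(-3y + 1) − 19| = 3|y + 6|.
Thus it suffices that |y + 6| < eps/3.
Choosing delta = eps/3 gives |(-3y + 1) − 19| = 3|y + 6| < eps whenever |y + 6| < delta.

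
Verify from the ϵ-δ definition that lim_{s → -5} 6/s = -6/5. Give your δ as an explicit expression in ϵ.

δ = min(5/2, (25/12)ϵ)

Let ϵ > 0. We seek δ > 0 such that 0 < |s + 5| < δ implies |6/s + 6/5| < ϵ.
|6/s + 6/5| = 6·|-5 − s|/(5·|s|) = 6|s + 5|/(5|s|).
Require δ ≤ 5/2 so that |s| > 5 − 5/2 = 5/2, hence 5|s| > 25/2.
Then |6/s + 6/5| < 6|s + 5|/(25/2), which is < ϵ when |s + 5| < (25/12)ϵ.
Take δ = min(5/2, (25/12)ϵ). Then 0 < |s + 5| < δ gives both |s + 5| < 5/2 and |s + 5| < (25/12)ϵ, so |6/s + 6/5| < ϵ.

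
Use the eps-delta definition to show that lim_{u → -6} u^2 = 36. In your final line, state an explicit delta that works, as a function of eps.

Let eps > 0 be given. We seek delta > 0 with 0 < |u + 6| < delta ⇒ |u^2 − 36| < eps.
Factor: u^2 − 36 = (u + 6)(u - 6), so |u^2 − 36| = |u + 6|·|u - 6|.
Restrict delta ≤ 2. Then |u + 6| < 2 gives |u| < 8, so by the triangle inequality |u - 6| ≤ 8 + 6 = 14.
Hence |u^2 − 36| ≤ 14|u + 6|, which is < eps once |u + 6| < eps/14.
Take delta = min(2, eps/14). If 0 < |u + 6| < delta then both bounds hold and |u^2 − 36| ≤ 14|u + 6| < 14·(eps/14) = eps.

delta = min(2, eps/14)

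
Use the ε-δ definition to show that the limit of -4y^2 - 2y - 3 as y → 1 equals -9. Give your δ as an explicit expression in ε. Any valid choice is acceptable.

δ = min(1, ε/14)

Fix ε > 0. We want δ > 0 such that 0 < |y − 1| < δ implies |(-4y^2 - 2y - 3) + 9| < ε.
(-4y^2 - 2y - 3) + 9 = -4y^2 - 2y + 6 = (y − 1)(-4y - 6).
So |(-4y^2 - 2y - 3) + 9| = |y − 1|·|-4y - 6|.
Assume first that |y − 1| < 1, so |y| < 2. Then |-4y - 6| ≤ 4·2 + 6 = 14.
Hence |(-4y^2 - 2y - 3) + 9| ≤ 14|y − 1| < ε provided |y − 1| < ε/14.
Choosing δ = min(1, ε/14) ensures both conditions, hence |(-4y^2 - 2y - 3) + 9| < ε.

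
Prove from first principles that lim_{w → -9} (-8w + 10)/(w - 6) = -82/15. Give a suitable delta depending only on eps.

Let eps > 0. We want delta > 0 with 0 < |w + 9| < delta ⇒ |(-8w + 10)/(w - 6) + 82/15| < eps.
Combining over a common denominator, (-8w + 10)/(w - 6) + 82/15 = [(-8w + 10)·(-15) − 82·(w - 6)] / [(-15)·(w - 6)] = 38(w + 9) / ((-15)(w - 6)).
So |(-8w + 10)/(w - 6) + 82/15| = 38|w + 9| / (15·|w − 6|).
Require delta ≤ 15/2, so |w − 6| ≥ |-15| − |w + 9| > 15 − 15/2 = 15/2.
Hence |(-8w + 10)/(w - 6) + 82/15| < 38|w + 9|/(15·(15/2)) = (76/225)|w + 9|, which is < eps once |w + 9| < (225/76)eps.
Take delta = min(15/2, (225/76)eps). Then 0 < |w + 9| < delta forces both bounds, so |(-8w + 10)/(w - 6) + 82/15| < eps.

delta = min(15/2, (225/76)eps)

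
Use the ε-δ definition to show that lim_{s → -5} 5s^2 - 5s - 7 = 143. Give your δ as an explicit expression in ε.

δ = min(1, ε/60)

Let ε > 0. We want δ > 0 such that 0 < |s + 5| < δ implies |(5s^2 - 5s - 7) − 143| < ε.
(5s^2 - 5s - 7) − 143 = 5s^2 - 5s - 150 = (s + 5)(5s - 30).
So |(5s^2 - 5s - 7) − 143| = |s + 5|·|5s - 30|.
Require δ ≤ 1. Then |s + 5| < 1 gives |s| < 6, and by the triangle inequality |5s - 30| ≤ 5·6 + 30 = 60.
Hence |(5s^2 - 5s - 7) − 143| ≤ 60|s + 5| < ε provided |s + 5| < ε/60.
Choosing δ = min(1, ε/60) ensures both conditions, hence |(5s^2 - 5s - 7) − 143| < ε.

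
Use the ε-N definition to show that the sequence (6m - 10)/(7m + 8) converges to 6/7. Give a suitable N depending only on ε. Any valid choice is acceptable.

Suppose ε > 0. For m ≥ 1, |(6m - 10)/(7m + 8) − (6/7)| = |-118|/(7(7m + 8)) = 118/(7(7m + 8)).
Since 7m + 8 ≥ 7m for m ≥ 1, this is ≤ 118/(7·7m) = (118/49)/m.
So |(6m - 10)/(7m + 8) − (6/7)| < ε whenever m > (118/49)/ε.
Take N = (118/49)/ε. If m > N then |(6m - 10)/(7m + 8) − (6/7)| ≤ (118/49)/m < ε.

N = (118/49)/ε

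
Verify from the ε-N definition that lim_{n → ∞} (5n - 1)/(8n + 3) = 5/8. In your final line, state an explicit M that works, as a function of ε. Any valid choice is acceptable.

M = (23/64)/ε

Fix ε > 0. For n ≥ 1, |(5n - 1)/(8n + 3) − (5/8)| = |-23|/(8(8n + 3)) = 23/(8(8n + 3)).
Since 8n + 3 ≥ 8n for n ≥ 1, this is ≤ 23/(8·8n) = (23/64)/n.
So |(5n - 1)/(8n + 3) − (5/8)| < ε whenever n > (23/64)/ε.
Take M = (23/64)/ε. If n > M then |(5n - 1)/(8n + 3) − (5/8)| ≤ (23/64)/n < ε.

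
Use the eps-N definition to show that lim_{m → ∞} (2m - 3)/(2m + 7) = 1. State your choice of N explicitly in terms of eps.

Suppose eps > 0. For m ≥ 1, |(2m - 3)/(2m + 7) − 1| = |-20|/(2(2m + 7)) = 20/(2(2m + 7)).
Since 2m + 7 ≥ 2m for m ≥ 1, this is ≤ 20/(2·2m) = 5/m.
So |(2m - 3)/(2m + 7) − 1| < eps whenever m > 5/eps.
Take N = 5/eps. If m > N then |(2m - 3)/(2m + 7) − 1| ≤ 5/m < eps.

N = 5/eps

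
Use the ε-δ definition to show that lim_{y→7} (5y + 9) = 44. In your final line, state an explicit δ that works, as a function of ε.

δ = ε/5

Let ε > 0 be given. We need δ > 0 so that 0 < |y − 7| < δ implies |(5y + 9) − 44| < ε.
|(5y + 9) − 44| = |5y - 35| = 5|y − 7|.
Thus it suffices that |y − 7| < ε/5.
Choosing δ = ε/5 gives |(5y + 9) − 44| = 5|y − 7| < ε whenever |y − 7| < δ.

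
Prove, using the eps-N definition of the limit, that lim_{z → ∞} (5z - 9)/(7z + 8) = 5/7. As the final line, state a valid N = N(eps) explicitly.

Let eps > 0. We seek N > 0 such that z > N implies |(5z - 9)/(7z + 8) − (5/7)| < eps.
(5z - 9)/(7z + 8) − (5/7) = (7(5z - 9) − 5(7z + 8)) / (7(7z + 8)) = -103/(7(7z + 8)).
For z > 0 we have 7z + 8 > 7z, so |(5z - 9)/(7z + 8) − (5/7)| = 103/(7(7z + 8)) < 103/(7·7z) = (103/49)/z.
Thus |(5z - 9)/(7z + 8) − (5/7)| < eps whenever z > (103/49)/eps.
Take N = (103/49)/eps. If z > N then |(5z - 9)/(7z + 8) − (5/7)| < (103/49)/z < eps.

N = (103/49)/eps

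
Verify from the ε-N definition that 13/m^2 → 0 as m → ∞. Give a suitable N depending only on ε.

Let ε > 0 be given. For m ≥ 1, |13/m^2 − 0| = 13/m^2.
13/m^2 < ε ⇔ m^2 > 13/ε ⇔ m > (13/ε)^{1/2}.
Take N = (13/ε)^{1/2}. Then m > N implies 13/m^2 < ε.

N = (13/ε)^{1/2}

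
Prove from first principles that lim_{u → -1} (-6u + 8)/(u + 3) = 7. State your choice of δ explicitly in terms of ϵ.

δ = min(1, (1/13)ϵ)

Let ϵ > 0 be given. We want δ > 0 with 0 < |u + 1| < δ ⇒ |(-6u + 8)/(u + 3) − 7| < ϵ.
Combining over a common denominator, (-6u + 8)/(u + 3) − 7 = [(-6u + 8)·2 − 14·(u + 3)] / [2·(u + 3)] = -26(u + 1) / (2(u + 3)).
So |(-6u + 8)/(u + 3) − 7| = 26|u + 1| / (2·|u + 3|).
Require δ ≤ 1, so |u + 3| ≥ |2| − |u + 1| > 2 − 1 = 1.
Hence |(-6u + 8)/(u + 3) − 7| < 26|u + 1|/(2·1) = 13|u + 1|, which is < ϵ once |u + 1| < (1/13)ϵ.
Take δ = min(1, (1/13)ϵ). Then 0 < |u + 1| < δ forces both bounds, so |(-6u + 8)/(u + 3) − 7| < ϵ.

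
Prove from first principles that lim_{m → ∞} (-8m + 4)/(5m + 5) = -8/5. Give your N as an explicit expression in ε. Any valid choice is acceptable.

Fix ε > 0. For m ≥ 1, |(-8m + 4)/(5m + 5) + 8/5| = |60|/(5(5m + 5)) = 60/(5(5m + 5)).
Since 5m + 5 ≥ 5m for m ≥ 1, this is ≤ 60/(5·5m) = (12/5)/m.
So |(-8m + 4)/(5m + 5) + 8/5| < ε whenever m > (12/5)/ε.
Take N = (12/5)/ε. If m > N then |(-8m + 4)/(5m + 5) + 8/5| ≤ (12/5)/m < ε.

N = (12/5)/ε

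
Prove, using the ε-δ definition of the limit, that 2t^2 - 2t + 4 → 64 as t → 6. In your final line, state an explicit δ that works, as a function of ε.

δ = min(2, ε/26)

Fix ε > 0. We want δ > 0 such that 0 < |t − 6| < δ implies |(2t^2 - 2t + 4) − 64| < ε.
(2t^2 - 2t + 4) − 64 = 2t^2 - 2t - 60 = (t − 6)(2t + 10).
So |(2t^2 - 2t + 4) − 64| = |t − 6|·|2t + 10|.
Require δ ≤ 2. Then |t − 6| < 2 gives |t| < 8, and by the triangle inequality |2t + 10| ≤ 2·8 + 10 = 26.
Hence |(2t^2 - 2t + 4) − 64| ≤ 26|t − 6| < ε provided |t − 6| < ε/26.
Take δ = min(2, ε/26). Then 0 < |t − 6| < δ gives both |t − 6| < 2 and |t − 6| < ε/26, so |(2t^2 - 2t + 4) − 64| < ε.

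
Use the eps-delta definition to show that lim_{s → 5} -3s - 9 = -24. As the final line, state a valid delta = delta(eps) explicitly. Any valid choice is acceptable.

Let eps > 0. We need delta > 0 so that 0 < |s − 5| < delta implies |(-3s - 9) + 24| < eps.
|(-3s - 9) + 24| = |-3s + 15| = 3|s − 5|.
Thus it suffices that |s − 5| < eps/3.
Take delta = eps/3. If 0 < |s − 5| < delta then |(-3s - 9) + 24| = 3|s − 5| < 3·(eps/3) = eps.

delta = eps/3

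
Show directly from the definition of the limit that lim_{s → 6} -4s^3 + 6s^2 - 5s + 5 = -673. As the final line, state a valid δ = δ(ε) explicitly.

δ = min(2, ε/513)

Fix ε > 0. We want δ > 0 such that 0 < |s − 6| < δ implies |(-4s^3 + 6s^2 - 5s + 5) + 673| < ε.
(-4s^3 + 6s^2 - 5s + 5) + 673 = -4s^3 + 6s^2 - 5s + 678 = (s − 6)(-4s^2 - 18s - 113).
So |(-4s^3 + 6s^2 - 5s + 5) + 673| = |s − 6|·|-4s^2 - 18s - 113|.
Require δ ≤ 2. Then |s − 6| < 2 gives |s| < 8, and by the triangle inequality |-4s^2 - 18s - 113| ≤ 4·8^2 + 18·8 + 113 = 513.
Hence |(-4s^3 + 6s^2 - 5s + 5) + 673| ≤ 513|s − 6| < ε provided |s − 6| < ε/513.
Take δ = min(2, ε/513). Then 0 < |s − 6| < δ gives both |s − 6| < 2 and |s − 6| < ε/513, so |(-4s^3 + 6s^2 - 5s + 5) + 673| < ε.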